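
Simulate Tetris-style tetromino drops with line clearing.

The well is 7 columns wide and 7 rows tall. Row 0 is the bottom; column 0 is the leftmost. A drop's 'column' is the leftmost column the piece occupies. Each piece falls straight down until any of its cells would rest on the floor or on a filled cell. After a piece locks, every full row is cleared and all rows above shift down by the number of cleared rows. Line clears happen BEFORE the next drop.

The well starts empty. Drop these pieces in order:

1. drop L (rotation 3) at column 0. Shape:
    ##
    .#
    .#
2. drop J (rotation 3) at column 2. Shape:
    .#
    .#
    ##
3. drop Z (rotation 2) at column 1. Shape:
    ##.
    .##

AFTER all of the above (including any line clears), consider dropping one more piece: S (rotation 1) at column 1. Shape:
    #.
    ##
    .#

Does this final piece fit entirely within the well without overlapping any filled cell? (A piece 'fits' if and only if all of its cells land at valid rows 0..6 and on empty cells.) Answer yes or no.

Drop 1: L rot3 at col 0 lands with bottom-row=0; cleared 0 line(s) (total 0); column heights now [3 3 0 0 0 0 0], max=3
Drop 2: J rot3 at col 2 lands with bottom-row=0; cleared 0 line(s) (total 0); column heights now [3 3 1 3 0 0 0], max=3
Drop 3: Z rot2 at col 1 lands with bottom-row=3; cleared 0 line(s) (total 0); column heights now [3 5 5 4 0 0 0], max=5
Test piece S rot1 at col 1 (width 2): heights before test = [3 5 5 4 0 0 0]; fits = False

Answer: no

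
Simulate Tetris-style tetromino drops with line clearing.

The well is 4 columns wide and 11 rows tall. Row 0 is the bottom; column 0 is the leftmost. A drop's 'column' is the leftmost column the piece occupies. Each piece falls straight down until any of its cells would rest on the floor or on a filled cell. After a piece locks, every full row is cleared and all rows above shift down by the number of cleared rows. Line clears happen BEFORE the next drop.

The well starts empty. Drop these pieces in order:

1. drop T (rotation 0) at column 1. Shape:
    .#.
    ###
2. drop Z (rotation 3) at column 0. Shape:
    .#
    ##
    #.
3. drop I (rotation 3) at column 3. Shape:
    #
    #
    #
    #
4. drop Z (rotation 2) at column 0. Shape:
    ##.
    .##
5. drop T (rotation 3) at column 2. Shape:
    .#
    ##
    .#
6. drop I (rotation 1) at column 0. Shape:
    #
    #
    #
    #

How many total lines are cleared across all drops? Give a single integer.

Answer: 2

Derivation:
Drop 1: T rot0 at col 1 lands with bottom-row=0; cleared 0 line(s) (total 0); column heights now [0 1 2 1], max=2
Drop 2: Z rot3 at col 0 lands with bottom-row=0; cleared 1 line(s) (total 1); column heights now [1 2 1 0], max=2
Drop 3: I rot3 at col 3 lands with bottom-row=0; cleared 1 line(s) (total 2); column heights now [0 1 0 3], max=3
Drop 4: Z rot2 at col 0 lands with bottom-row=1; cleared 0 line(s) (total 2); column heights now [3 3 2 3], max=3
Drop 5: T rot3 at col 2 lands with bottom-row=3; cleared 0 line(s) (total 2); column heights now [3 3 5 6], max=6
Drop 6: I rot1 at col 0 lands with bottom-row=3; cleared 0 line(s) (total 2); column heights now [7 3 5 6], max=7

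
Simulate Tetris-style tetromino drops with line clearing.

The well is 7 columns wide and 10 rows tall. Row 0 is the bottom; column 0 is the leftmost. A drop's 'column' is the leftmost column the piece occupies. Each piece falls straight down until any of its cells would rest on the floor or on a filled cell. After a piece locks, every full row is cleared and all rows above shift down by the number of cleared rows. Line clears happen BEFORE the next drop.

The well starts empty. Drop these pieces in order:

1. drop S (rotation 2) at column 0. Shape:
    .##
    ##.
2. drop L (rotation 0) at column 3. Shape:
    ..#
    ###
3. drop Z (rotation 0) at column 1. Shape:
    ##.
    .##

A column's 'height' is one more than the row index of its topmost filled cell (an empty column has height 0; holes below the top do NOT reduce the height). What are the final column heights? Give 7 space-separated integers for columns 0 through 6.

Drop 1: S rot2 at col 0 lands with bottom-row=0; cleared 0 line(s) (total 0); column heights now [1 2 2 0 0 0 0], max=2
Drop 2: L rot0 at col 3 lands with bottom-row=0; cleared 0 line(s) (total 0); column heights now [1 2 2 1 1 2 0], max=2
Drop 3: Z rot0 at col 1 lands with bottom-row=2; cleared 0 line(s) (total 0); column heights now [1 4 4 3 1 2 0], max=4

Answer: 1 4 4 3 1 2 0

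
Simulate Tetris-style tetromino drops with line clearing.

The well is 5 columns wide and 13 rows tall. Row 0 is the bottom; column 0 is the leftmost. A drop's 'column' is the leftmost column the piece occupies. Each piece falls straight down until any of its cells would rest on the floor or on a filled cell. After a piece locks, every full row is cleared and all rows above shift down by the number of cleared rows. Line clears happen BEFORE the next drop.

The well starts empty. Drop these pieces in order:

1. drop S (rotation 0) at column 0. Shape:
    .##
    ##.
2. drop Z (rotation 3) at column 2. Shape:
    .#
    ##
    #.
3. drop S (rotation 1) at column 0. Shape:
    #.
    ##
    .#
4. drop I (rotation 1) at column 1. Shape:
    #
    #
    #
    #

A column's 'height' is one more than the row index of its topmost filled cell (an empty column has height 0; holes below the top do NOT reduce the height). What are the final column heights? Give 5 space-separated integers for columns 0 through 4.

Drop 1: S rot0 at col 0 lands with bottom-row=0; cleared 0 line(s) (total 0); column heights now [1 2 2 0 0], max=2
Drop 2: Z rot3 at col 2 lands with bottom-row=2; cleared 0 line(s) (total 0); column heights now [1 2 4 5 0], max=5
Drop 3: S rot1 at col 0 lands with bottom-row=2; cleared 0 line(s) (total 0); column heights now [5 4 4 5 0], max=5
Drop 4: I rot1 at col 1 lands with bottom-row=4; cleared 0 line(s) (total 0); column heights now [5 8 4 5 0], max=8

Answer: 5 8 4 5 0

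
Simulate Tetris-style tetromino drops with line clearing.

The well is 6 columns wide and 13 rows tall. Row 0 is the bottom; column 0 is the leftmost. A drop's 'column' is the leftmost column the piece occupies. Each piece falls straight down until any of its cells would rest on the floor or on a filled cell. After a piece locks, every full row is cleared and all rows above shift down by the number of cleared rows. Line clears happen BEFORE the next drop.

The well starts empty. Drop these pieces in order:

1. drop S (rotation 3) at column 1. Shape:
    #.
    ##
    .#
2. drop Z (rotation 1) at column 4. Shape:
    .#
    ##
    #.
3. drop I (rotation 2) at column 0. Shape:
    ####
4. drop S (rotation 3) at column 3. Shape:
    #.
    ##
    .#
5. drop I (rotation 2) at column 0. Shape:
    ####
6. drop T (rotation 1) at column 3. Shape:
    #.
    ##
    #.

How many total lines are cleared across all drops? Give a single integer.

Answer: 0

Derivation:
Drop 1: S rot3 at col 1 lands with bottom-row=0; cleared 0 line(s) (total 0); column heights now [0 3 2 0 0 0], max=3
Drop 2: Z rot1 at col 4 lands with bottom-row=0; cleared 0 line(s) (total 0); column heights now [0 3 2 0 2 3], max=3
Drop 3: I rot2 at col 0 lands with bottom-row=3; cleared 0 line(s) (total 0); column heights now [4 4 4 4 2 3], max=4
Drop 4: S rot3 at col 3 lands with bottom-row=3; cleared 0 line(s) (total 0); column heights now [4 4 4 6 5 3], max=6
Drop 5: I rot2 at col 0 lands with bottom-row=6; cleared 0 line(s) (total 0); column heights now [7 7 7 7 5 3], max=7
Drop 6: T rot1 at col 3 lands with bottom-row=7; cleared 0 line(s) (total 0); column heights now [7 7 7 10 9 3], max=10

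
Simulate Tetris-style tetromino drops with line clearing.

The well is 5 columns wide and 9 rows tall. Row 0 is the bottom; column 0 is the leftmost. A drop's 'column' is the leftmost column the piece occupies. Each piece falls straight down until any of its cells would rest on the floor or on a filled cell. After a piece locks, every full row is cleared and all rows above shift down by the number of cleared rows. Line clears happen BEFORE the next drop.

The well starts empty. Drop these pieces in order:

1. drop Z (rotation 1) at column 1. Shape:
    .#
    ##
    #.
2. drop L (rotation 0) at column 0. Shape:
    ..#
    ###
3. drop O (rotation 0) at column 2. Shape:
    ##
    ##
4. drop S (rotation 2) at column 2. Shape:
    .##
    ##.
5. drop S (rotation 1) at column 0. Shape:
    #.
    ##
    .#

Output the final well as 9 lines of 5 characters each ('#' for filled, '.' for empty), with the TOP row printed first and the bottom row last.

Drop 1: Z rot1 at col 1 lands with bottom-row=0; cleared 0 line(s) (total 0); column heights now [0 2 3 0 0], max=3
Drop 2: L rot0 at col 0 lands with bottom-row=3; cleared 0 line(s) (total 0); column heights now [4 4 5 0 0], max=5
Drop 3: O rot0 at col 2 lands with bottom-row=5; cleared 0 line(s) (total 0); column heights now [4 4 7 7 0], max=7
Drop 4: S rot2 at col 2 lands with bottom-row=7; cleared 0 line(s) (total 0); column heights now [4 4 8 9 9], max=9
Drop 5: S rot1 at col 0 lands with bottom-row=4; cleared 0 line(s) (total 0); column heights now [7 6 8 9 9], max=9

Answer: ...##
..##.
#.##.
####.
.##..
###..
..#..
.##..
.#...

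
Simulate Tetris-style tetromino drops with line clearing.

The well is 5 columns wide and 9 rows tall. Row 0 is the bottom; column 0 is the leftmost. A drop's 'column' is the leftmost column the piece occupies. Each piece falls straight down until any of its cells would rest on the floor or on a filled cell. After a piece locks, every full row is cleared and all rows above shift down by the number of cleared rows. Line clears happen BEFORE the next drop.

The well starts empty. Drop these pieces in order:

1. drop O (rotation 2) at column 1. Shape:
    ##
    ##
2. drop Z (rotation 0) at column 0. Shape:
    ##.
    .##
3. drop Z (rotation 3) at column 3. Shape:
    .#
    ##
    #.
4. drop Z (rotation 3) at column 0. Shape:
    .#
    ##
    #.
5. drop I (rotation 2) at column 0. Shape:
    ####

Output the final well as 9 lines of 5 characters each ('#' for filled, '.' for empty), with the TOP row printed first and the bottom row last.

Drop 1: O rot2 at col 1 lands with bottom-row=0; cleared 0 line(s) (total 0); column heights now [0 2 2 0 0], max=2
Drop 2: Z rot0 at col 0 lands with bottom-row=2; cleared 0 line(s) (total 0); column heights now [4 4 3 0 0], max=4
Drop 3: Z rot3 at col 3 lands with bottom-row=0; cleared 0 line(s) (total 0); column heights now [4 4 3 2 3], max=4
Drop 4: Z rot3 at col 0 lands with bottom-row=4; cleared 0 line(s) (total 0); column heights now [6 7 3 2 3], max=7
Drop 5: I rot2 at col 0 lands with bottom-row=7; cleared 0 line(s) (total 0); column heights now [8 8 8 8 3], max=8

Answer: .....
####.
.#...
##...
#....
##...
.##.#
.####
.###.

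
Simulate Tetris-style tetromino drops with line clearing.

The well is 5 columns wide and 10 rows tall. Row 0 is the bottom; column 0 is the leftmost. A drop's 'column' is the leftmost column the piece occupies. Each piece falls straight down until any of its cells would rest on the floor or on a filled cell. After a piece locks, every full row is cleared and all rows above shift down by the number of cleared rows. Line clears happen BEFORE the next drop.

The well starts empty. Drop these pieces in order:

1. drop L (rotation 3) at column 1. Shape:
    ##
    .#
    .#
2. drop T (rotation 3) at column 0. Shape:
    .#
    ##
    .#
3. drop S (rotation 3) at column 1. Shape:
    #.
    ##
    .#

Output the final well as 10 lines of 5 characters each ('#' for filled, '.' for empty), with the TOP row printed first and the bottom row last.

Drop 1: L rot3 at col 1 lands with bottom-row=0; cleared 0 line(s) (total 0); column heights now [0 3 3 0 0], max=3
Drop 2: T rot3 at col 0 lands with bottom-row=3; cleared 0 line(s) (total 0); column heights now [5 6 3 0 0], max=6
Drop 3: S rot3 at col 1 lands with bottom-row=5; cleared 0 line(s) (total 0); column heights now [5 8 7 0 0], max=8

Answer: .....
.....
.#...
.##..
.##..
##...
.#...
.##..
..#..
..#..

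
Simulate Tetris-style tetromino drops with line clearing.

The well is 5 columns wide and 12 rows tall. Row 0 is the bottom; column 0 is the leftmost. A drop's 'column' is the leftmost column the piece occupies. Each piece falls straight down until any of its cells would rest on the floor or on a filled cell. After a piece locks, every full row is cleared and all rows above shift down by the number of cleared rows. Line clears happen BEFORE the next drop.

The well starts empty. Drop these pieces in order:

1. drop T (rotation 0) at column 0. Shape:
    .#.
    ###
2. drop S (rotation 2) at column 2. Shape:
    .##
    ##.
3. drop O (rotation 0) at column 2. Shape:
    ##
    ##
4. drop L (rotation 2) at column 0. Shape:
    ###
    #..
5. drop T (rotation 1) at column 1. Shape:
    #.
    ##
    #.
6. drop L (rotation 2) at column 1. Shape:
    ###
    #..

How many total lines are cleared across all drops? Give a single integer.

Answer: 0

Derivation:
Drop 1: T rot0 at col 0 lands with bottom-row=0; cleared 0 line(s) (total 0); column heights now [1 2 1 0 0], max=2
Drop 2: S rot2 at col 2 lands with bottom-row=1; cleared 0 line(s) (total 0); column heights now [1 2 2 3 3], max=3
Drop 3: O rot0 at col 2 lands with bottom-row=3; cleared 0 line(s) (total 0); column heights now [1 2 5 5 3], max=5
Drop 4: L rot2 at col 0 lands with bottom-row=4; cleared 0 line(s) (total 0); column heights now [6 6 6 5 3], max=6
Drop 5: T rot1 at col 1 lands with bottom-row=6; cleared 0 line(s) (total 0); column heights now [6 9 8 5 3], max=9
Drop 6: L rot2 at col 1 lands with bottom-row=9; cleared 0 line(s) (total 0); column heights now [6 11 11 11 3], max=11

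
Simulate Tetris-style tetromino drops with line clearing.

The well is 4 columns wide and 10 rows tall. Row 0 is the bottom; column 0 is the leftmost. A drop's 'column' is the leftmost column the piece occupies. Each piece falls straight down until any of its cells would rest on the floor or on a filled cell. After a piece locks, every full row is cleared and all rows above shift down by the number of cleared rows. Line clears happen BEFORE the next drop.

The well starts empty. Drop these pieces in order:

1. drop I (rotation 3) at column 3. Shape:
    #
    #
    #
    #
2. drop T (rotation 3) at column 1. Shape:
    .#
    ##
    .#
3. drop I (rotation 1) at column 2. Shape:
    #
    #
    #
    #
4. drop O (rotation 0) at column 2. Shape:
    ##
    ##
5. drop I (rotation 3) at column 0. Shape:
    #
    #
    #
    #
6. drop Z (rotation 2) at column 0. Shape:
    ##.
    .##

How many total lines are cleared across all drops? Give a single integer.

Drop 1: I rot3 at col 3 lands with bottom-row=0; cleared 0 line(s) (total 0); column heights now [0 0 0 4], max=4
Drop 2: T rot3 at col 1 lands with bottom-row=0; cleared 0 line(s) (total 0); column heights now [0 2 3 4], max=4
Drop 3: I rot1 at col 2 lands with bottom-row=3; cleared 0 line(s) (total 0); column heights now [0 2 7 4], max=7
Drop 4: O rot0 at col 2 lands with bottom-row=7; cleared 0 line(s) (total 0); column heights now [0 2 9 9], max=9
Drop 5: I rot3 at col 0 lands with bottom-row=0; cleared 1 line(s) (total 1); column heights now [3 0 8 8], max=8
Drop 6: Z rot2 at col 0 lands with bottom-row=8; cleared 0 line(s) (total 1); column heights now [10 10 9 8], max=10

Answer: 1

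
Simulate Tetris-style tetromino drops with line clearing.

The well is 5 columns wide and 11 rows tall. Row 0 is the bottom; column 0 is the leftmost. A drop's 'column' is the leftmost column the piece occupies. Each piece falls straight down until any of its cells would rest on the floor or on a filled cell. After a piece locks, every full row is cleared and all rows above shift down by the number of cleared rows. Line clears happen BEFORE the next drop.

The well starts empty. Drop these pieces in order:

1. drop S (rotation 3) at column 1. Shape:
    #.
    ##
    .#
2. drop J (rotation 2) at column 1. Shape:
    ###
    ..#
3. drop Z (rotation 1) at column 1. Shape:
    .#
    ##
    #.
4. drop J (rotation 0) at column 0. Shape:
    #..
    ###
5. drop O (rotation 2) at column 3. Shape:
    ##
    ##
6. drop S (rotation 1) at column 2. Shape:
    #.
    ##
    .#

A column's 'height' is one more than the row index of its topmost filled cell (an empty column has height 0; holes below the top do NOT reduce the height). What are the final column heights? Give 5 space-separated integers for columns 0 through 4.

Drop 1: S rot3 at col 1 lands with bottom-row=0; cleared 0 line(s) (total 0); column heights now [0 3 2 0 0], max=3
Drop 2: J rot2 at col 1 lands with bottom-row=2; cleared 0 line(s) (total 0); column heights now [0 4 4 4 0], max=4
Drop 3: Z rot1 at col 1 lands with bottom-row=4; cleared 0 line(s) (total 0); column heights now [0 6 7 4 0], max=7
Drop 4: J rot0 at col 0 lands with bottom-row=7; cleared 0 line(s) (total 0); column heights now [9 8 8 4 0], max=9
Drop 5: O rot2 at col 3 lands with bottom-row=4; cleared 0 line(s) (total 0); column heights now [9 8 8 6 6], max=9
Drop 6: S rot1 at col 2 lands with bottom-row=7; cleared 0 line(s) (total 0); column heights now [9 8 10 9 6], max=10

Answer: 9 8 10 9 6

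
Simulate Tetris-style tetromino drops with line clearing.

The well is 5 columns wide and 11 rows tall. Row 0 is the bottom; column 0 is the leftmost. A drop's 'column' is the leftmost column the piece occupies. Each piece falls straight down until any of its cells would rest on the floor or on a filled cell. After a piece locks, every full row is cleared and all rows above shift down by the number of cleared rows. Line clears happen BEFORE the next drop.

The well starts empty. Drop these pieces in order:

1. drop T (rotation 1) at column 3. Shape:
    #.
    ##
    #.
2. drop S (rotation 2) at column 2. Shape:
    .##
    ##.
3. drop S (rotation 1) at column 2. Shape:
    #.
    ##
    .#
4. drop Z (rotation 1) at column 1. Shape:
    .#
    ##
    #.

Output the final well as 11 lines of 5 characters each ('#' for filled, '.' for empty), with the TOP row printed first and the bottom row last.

Drop 1: T rot1 at col 3 lands with bottom-row=0; cleared 0 line(s) (total 0); column heights now [0 0 0 3 2], max=3
Drop 2: S rot2 at col 2 lands with bottom-row=3; cleared 0 line(s) (total 0); column heights now [0 0 4 5 5], max=5
Drop 3: S rot1 at col 2 lands with bottom-row=5; cleared 0 line(s) (total 0); column heights now [0 0 8 7 5], max=8
Drop 4: Z rot1 at col 1 lands with bottom-row=7; cleared 0 line(s) (total 0); column heights now [0 9 10 7 5], max=10

Answer: .....
..#..
.##..
.##..
..##.
...#.
...##
..##.
...#.
...##
...#.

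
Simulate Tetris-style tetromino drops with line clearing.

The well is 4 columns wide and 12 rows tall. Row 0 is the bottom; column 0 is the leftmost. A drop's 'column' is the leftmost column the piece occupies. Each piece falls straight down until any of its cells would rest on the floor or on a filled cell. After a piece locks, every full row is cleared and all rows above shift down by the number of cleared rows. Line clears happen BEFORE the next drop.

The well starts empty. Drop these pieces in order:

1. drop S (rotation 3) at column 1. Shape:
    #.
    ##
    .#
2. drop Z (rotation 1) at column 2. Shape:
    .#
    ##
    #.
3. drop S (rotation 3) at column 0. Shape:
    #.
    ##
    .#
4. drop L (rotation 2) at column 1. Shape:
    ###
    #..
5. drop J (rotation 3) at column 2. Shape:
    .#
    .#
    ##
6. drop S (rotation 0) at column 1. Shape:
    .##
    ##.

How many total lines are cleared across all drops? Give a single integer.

Answer: 0

Derivation:
Drop 1: S rot3 at col 1 lands with bottom-row=0; cleared 0 line(s) (total 0); column heights now [0 3 2 0], max=3
Drop 2: Z rot1 at col 2 lands with bottom-row=2; cleared 0 line(s) (total 0); column heights now [0 3 4 5], max=5
Drop 3: S rot3 at col 0 lands with bottom-row=3; cleared 0 line(s) (total 0); column heights now [6 5 4 5], max=6
Drop 4: L rot2 at col 1 lands with bottom-row=5; cleared 0 line(s) (total 0); column heights now [6 7 7 7], max=7
Drop 5: J rot3 at col 2 lands with bottom-row=7; cleared 0 line(s) (total 0); column heights now [6 7 8 10], max=10
Drop 6: S rot0 at col 1 lands with bottom-row=9; cleared 0 line(s) (total 0); column heights now [6 10 11 11], max=11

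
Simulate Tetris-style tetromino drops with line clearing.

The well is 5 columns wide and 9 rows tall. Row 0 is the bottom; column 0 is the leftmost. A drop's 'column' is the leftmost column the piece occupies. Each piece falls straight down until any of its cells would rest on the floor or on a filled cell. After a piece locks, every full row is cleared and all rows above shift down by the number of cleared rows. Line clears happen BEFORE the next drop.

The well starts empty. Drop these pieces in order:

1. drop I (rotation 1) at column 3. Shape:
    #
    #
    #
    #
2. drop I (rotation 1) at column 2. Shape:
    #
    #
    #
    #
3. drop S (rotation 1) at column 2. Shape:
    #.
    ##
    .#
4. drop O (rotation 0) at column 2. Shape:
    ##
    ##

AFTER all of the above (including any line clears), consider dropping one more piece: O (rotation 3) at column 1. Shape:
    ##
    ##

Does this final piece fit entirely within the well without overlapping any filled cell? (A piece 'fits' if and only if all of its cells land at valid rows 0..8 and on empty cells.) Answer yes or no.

Drop 1: I rot1 at col 3 lands with bottom-row=0; cleared 0 line(s) (total 0); column heights now [0 0 0 4 0], max=4
Drop 2: I rot1 at col 2 lands with bottom-row=0; cleared 0 line(s) (total 0); column heights now [0 0 4 4 0], max=4
Drop 3: S rot1 at col 2 lands with bottom-row=4; cleared 0 line(s) (total 0); column heights now [0 0 7 6 0], max=7
Drop 4: O rot0 at col 2 lands with bottom-row=7; cleared 0 line(s) (total 0); column heights now [0 0 9 9 0], max=9
Test piece O rot3 at col 1 (width 2): heights before test = [0 0 9 9 0]; fits = False

Answer: no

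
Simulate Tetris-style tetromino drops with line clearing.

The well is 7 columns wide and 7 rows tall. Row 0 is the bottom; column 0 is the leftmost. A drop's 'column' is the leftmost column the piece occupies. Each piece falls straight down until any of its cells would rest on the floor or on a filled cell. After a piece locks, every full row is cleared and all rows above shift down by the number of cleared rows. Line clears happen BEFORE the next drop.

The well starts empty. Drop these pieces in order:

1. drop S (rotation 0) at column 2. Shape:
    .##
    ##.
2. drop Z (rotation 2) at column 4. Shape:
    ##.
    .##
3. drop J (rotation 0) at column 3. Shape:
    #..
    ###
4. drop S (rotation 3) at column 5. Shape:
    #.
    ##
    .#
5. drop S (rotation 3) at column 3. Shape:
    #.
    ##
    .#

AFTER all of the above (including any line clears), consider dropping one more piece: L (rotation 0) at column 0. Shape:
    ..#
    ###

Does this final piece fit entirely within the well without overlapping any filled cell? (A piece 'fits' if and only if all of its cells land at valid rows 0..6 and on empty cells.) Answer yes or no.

Answer: yes

Derivation:
Drop 1: S rot0 at col 2 lands with bottom-row=0; cleared 0 line(s) (total 0); column heights now [0 0 1 2 2 0 0], max=2
Drop 2: Z rot2 at col 4 lands with bottom-row=1; cleared 0 line(s) (total 0); column heights now [0 0 1 2 3 3 2], max=3
Drop 3: J rot0 at col 3 lands with bottom-row=3; cleared 0 line(s) (total 0); column heights now [0 0 1 5 4 4 2], max=5
Drop 4: S rot3 at col 5 lands with bottom-row=3; cleared 0 line(s) (total 0); column heights now [0 0 1 5 4 6 5], max=6
Drop 5: S rot3 at col 3 lands with bottom-row=4; cleared 0 line(s) (total 0); column heights now [0 0 1 7 6 6 5], max=7
Test piece L rot0 at col 0 (width 3): heights before test = [0 0 1 7 6 6 5]; fits = True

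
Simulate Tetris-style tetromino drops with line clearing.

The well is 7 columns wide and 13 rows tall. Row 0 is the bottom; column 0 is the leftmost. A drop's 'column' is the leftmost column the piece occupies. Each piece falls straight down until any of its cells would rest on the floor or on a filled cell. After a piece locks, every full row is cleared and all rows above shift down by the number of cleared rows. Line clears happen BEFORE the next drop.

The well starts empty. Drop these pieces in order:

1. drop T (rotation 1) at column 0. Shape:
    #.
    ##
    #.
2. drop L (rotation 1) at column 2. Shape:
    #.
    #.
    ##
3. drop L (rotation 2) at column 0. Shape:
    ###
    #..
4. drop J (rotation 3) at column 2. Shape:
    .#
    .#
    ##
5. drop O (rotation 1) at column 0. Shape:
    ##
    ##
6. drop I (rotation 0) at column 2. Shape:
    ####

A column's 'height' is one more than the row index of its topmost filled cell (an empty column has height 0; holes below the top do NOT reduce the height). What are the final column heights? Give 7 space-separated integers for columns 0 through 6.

Drop 1: T rot1 at col 0 lands with bottom-row=0; cleared 0 line(s) (total 0); column heights now [3 2 0 0 0 0 0], max=3
Drop 2: L rot1 at col 2 lands with bottom-row=0; cleared 0 line(s) (total 0); column heights now [3 2 3 1 0 0 0], max=3
Drop 3: L rot2 at col 0 lands with bottom-row=3; cleared 0 line(s) (total 0); column heights now [5 5 5 1 0 0 0], max=5
Drop 4: J rot3 at col 2 lands with bottom-row=5; cleared 0 line(s) (total 0); column heights now [5 5 6 8 0 0 0], max=8
Drop 5: O rot1 at col 0 lands with bottom-row=5; cleared 0 line(s) (total 0); column heights now [7 7 6 8 0 0 0], max=8
Drop 6: I rot0 at col 2 lands with bottom-row=8; cleared 0 line(s) (total 0); column heights now [7 7 9 9 9 9 0], max=9

Answer: 7 7 9 9 9 9 0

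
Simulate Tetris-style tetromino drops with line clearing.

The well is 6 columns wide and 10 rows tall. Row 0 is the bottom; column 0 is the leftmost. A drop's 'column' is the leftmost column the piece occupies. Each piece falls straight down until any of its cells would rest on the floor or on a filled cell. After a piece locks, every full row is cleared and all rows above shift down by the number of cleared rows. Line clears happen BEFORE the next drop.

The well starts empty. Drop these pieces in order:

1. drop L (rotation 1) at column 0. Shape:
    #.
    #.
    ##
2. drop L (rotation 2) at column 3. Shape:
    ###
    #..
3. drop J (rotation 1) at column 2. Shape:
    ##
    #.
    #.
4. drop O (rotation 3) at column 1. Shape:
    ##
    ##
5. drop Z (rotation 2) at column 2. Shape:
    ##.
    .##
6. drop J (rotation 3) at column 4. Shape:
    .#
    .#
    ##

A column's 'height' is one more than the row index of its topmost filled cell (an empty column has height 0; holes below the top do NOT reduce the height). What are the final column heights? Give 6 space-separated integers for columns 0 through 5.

Answer: 3 5 6 6 6 8

Derivation:
Drop 1: L rot1 at col 0 lands with bottom-row=0; cleared 0 line(s) (total 0); column heights now [3 1 0 0 0 0], max=3
Drop 2: L rot2 at col 3 lands with bottom-row=0; cleared 0 line(s) (total 0); column heights now [3 1 0 2 2 2], max=3
Drop 3: J rot1 at col 2 lands with bottom-row=0; cleared 0 line(s) (total 0); column heights now [3 1 3 3 2 2], max=3
Drop 4: O rot3 at col 1 lands with bottom-row=3; cleared 0 line(s) (total 0); column heights now [3 5 5 3 2 2], max=5
Drop 5: Z rot2 at col 2 lands with bottom-row=4; cleared 0 line(s) (total 0); column heights now [3 5 6 6 5 2], max=6
Drop 6: J rot3 at col 4 lands with bottom-row=5; cleared 0 line(s) (total 0); column heights now [3 5 6 6 6 8], max=8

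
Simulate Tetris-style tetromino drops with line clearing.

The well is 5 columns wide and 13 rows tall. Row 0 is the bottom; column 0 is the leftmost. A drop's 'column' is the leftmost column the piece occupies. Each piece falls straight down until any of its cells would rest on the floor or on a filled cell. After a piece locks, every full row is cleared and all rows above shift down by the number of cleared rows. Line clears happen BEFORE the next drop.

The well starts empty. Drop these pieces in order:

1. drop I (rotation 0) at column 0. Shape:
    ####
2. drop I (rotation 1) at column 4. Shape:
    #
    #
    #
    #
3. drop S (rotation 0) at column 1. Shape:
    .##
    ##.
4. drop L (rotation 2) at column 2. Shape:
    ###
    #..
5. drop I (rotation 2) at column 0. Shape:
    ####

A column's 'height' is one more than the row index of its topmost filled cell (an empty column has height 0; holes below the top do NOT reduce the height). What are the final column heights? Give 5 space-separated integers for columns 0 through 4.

Drop 1: I rot0 at col 0 lands with bottom-row=0; cleared 0 line(s) (total 0); column heights now [1 1 1 1 0], max=1
Drop 2: I rot1 at col 4 lands with bottom-row=0; cleared 1 line(s) (total 1); column heights now [0 0 0 0 3], max=3
Drop 3: S rot0 at col 1 lands with bottom-row=0; cleared 0 line(s) (total 1); column heights now [0 1 2 2 3], max=3
Drop 4: L rot2 at col 2 lands with bottom-row=2; cleared 0 line(s) (total 1); column heights now [0 1 4 4 4], max=4
Drop 5: I rot2 at col 0 lands with bottom-row=4; cleared 0 line(s) (total 1); column heights now [5 5 5 5 4], max=5

Answer: 5 5 5 5 4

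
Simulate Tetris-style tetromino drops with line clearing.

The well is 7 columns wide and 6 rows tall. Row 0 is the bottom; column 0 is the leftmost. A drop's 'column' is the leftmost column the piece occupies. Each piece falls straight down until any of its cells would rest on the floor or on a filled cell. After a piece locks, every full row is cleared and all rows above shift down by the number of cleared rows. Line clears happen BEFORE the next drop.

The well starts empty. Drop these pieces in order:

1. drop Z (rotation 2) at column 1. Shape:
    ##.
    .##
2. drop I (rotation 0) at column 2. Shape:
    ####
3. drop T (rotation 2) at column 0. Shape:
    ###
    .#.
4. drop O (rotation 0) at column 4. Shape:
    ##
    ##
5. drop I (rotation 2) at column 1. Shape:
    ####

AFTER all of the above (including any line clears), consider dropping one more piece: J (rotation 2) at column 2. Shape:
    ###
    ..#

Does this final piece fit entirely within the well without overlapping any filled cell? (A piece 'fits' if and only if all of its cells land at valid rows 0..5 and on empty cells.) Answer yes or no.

Drop 1: Z rot2 at col 1 lands with bottom-row=0; cleared 0 line(s) (total 0); column heights now [0 2 2 1 0 0 0], max=2
Drop 2: I rot0 at col 2 lands with bottom-row=2; cleared 0 line(s) (total 0); column heights now [0 2 3 3 3 3 0], max=3
Drop 3: T rot2 at col 0 lands with bottom-row=2; cleared 0 line(s) (total 0); column heights now [4 4 4 3 3 3 0], max=4
Drop 4: O rot0 at col 4 lands with bottom-row=3; cleared 0 line(s) (total 0); column heights now [4 4 4 3 5 5 0], max=5
Drop 5: I rot2 at col 1 lands with bottom-row=5; cleared 0 line(s) (total 0); column heights now [4 6 6 6 6 5 0], max=6
Test piece J rot2 at col 2 (width 3): heights before test = [4 6 6 6 6 5 0]; fits = False

Answer: no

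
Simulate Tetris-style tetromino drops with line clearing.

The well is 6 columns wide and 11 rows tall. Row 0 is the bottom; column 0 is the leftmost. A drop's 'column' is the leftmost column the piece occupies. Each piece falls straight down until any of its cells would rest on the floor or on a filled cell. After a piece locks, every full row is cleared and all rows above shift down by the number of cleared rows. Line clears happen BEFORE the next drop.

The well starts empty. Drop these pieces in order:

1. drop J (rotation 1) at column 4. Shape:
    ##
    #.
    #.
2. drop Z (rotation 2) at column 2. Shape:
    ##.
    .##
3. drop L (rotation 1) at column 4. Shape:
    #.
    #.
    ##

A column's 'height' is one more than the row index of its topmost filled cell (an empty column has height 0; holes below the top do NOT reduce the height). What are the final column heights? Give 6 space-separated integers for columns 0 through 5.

Answer: 0 0 5 5 7 5

Derivation:
Drop 1: J rot1 at col 4 lands with bottom-row=0; cleared 0 line(s) (total 0); column heights now [0 0 0 0 3 3], max=3
Drop 2: Z rot2 at col 2 lands with bottom-row=3; cleared 0 line(s) (total 0); column heights now [0 0 5 5 4 3], max=5
Drop 3: L rot1 at col 4 lands with bottom-row=4; cleared 0 line(s) (total 0); column heights now [0 0 5 5 7 5], max=7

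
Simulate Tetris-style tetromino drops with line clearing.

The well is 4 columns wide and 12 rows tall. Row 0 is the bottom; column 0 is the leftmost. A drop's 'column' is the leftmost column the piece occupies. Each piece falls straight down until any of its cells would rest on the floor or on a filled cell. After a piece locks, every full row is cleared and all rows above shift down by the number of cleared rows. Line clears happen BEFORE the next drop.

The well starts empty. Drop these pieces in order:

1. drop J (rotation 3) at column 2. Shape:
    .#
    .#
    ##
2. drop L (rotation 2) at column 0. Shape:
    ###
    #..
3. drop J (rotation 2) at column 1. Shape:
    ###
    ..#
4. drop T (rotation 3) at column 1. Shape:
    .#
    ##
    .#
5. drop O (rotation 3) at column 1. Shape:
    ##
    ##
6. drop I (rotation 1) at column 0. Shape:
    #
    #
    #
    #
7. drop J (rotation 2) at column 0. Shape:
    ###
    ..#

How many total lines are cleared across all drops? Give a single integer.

Answer: 2

Derivation:
Drop 1: J rot3 at col 2 lands with bottom-row=0; cleared 0 line(s) (total 0); column heights now [0 0 1 3], max=3
Drop 2: L rot2 at col 0 lands with bottom-row=0; cleared 1 line(s) (total 1); column heights now [1 0 1 2], max=2
Drop 3: J rot2 at col 1 lands with bottom-row=2; cleared 0 line(s) (total 1); column heights now [1 4 4 4], max=4
Drop 4: T rot3 at col 1 lands with bottom-row=4; cleared 0 line(s) (total 1); column heights now [1 6 7 4], max=7
Drop 5: O rot3 at col 1 lands with bottom-row=7; cleared 0 line(s) (total 1); column heights now [1 9 9 4], max=9
Drop 6: I rot1 at col 0 lands with bottom-row=1; cleared 1 line(s) (total 2); column heights now [4 8 8 3], max=8
Drop 7: J rot2 at col 0 lands with bottom-row=8; cleared 0 line(s) (total 2); column heights now [10 10 10 3], max=10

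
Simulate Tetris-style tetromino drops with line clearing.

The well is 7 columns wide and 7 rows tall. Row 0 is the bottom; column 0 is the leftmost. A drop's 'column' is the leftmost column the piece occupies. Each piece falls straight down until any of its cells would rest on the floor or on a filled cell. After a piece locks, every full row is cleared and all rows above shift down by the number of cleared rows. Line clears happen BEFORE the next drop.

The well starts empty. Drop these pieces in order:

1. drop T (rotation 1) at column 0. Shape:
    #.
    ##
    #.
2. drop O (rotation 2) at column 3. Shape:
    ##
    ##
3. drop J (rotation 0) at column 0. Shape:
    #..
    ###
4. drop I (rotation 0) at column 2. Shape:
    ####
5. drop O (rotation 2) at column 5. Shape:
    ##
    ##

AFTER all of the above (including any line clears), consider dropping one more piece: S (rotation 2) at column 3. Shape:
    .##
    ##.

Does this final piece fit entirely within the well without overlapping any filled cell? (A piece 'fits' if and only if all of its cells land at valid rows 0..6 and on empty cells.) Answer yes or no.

Drop 1: T rot1 at col 0 lands with bottom-row=0; cleared 0 line(s) (total 0); column heights now [3 2 0 0 0 0 0], max=3
Drop 2: O rot2 at col 3 lands with bottom-row=0; cleared 0 line(s) (total 0); column heights now [3 2 0 2 2 0 0], max=3
Drop 3: J rot0 at col 0 lands with bottom-row=3; cleared 0 line(s) (total 0); column heights now [5 4 4 2 2 0 0], max=5
Drop 4: I rot0 at col 2 lands with bottom-row=4; cleared 0 line(s) (total 0); column heights now [5 4 5 5 5 5 0], max=5
Drop 5: O rot2 at col 5 lands with bottom-row=5; cleared 0 line(s) (total 0); column heights now [5 4 5 5 5 7 7], max=7
Test piece S rot2 at col 3 (width 3): heights before test = [5 4 5 5 5 7 7]; fits = False

Answer: no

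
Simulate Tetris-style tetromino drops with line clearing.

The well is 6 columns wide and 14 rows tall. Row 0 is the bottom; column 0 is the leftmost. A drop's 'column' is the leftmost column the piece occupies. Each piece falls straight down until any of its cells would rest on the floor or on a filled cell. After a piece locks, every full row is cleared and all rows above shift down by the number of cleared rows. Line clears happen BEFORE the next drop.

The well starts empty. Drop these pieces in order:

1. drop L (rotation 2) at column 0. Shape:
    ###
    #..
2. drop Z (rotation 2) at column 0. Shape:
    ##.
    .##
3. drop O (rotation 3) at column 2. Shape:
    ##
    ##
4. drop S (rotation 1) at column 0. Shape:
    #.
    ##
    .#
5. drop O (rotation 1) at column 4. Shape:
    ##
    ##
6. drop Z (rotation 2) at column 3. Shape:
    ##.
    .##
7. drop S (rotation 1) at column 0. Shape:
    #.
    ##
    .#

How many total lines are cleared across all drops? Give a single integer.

Drop 1: L rot2 at col 0 lands with bottom-row=0; cleared 0 line(s) (total 0); column heights now [2 2 2 0 0 0], max=2
Drop 2: Z rot2 at col 0 lands with bottom-row=2; cleared 0 line(s) (total 0); column heights now [4 4 3 0 0 0], max=4
Drop 3: O rot3 at col 2 lands with bottom-row=3; cleared 0 line(s) (total 0); column heights now [4 4 5 5 0 0], max=5
Drop 4: S rot1 at col 0 lands with bottom-row=4; cleared 0 line(s) (total 0); column heights now [7 6 5 5 0 0], max=7
Drop 5: O rot1 at col 4 lands with bottom-row=0; cleared 0 line(s) (total 0); column heights now [7 6 5 5 2 2], max=7
Drop 6: Z rot2 at col 3 lands with bottom-row=4; cleared 0 line(s) (total 0); column heights now [7 6 5 6 6 5], max=7
Drop 7: S rot1 at col 0 lands with bottom-row=6; cleared 0 line(s) (total 0); column heights now [9 8 5 6 6 5], max=9

Answer: 0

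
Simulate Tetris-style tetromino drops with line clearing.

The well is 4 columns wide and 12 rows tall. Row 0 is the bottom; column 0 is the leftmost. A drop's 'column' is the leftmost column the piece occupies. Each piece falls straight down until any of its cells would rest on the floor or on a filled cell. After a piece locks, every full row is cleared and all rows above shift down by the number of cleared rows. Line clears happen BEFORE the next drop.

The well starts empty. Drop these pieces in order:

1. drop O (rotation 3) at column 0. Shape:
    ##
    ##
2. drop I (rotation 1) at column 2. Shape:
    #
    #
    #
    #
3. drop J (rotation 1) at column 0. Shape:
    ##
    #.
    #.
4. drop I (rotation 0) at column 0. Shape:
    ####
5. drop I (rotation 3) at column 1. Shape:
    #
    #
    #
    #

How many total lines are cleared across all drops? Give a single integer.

Drop 1: O rot3 at col 0 lands with bottom-row=0; cleared 0 line(s) (total 0); column heights now [2 2 0 0], max=2
Drop 2: I rot1 at col 2 lands with bottom-row=0; cleared 0 line(s) (total 0); column heights now [2 2 4 0], max=4
Drop 3: J rot1 at col 0 lands with bottom-row=2; cleared 0 line(s) (total 0); column heights now [5 5 4 0], max=5
Drop 4: I rot0 at col 0 lands with bottom-row=5; cleared 1 line(s) (total 1); column heights now [5 5 4 0], max=5
Drop 5: I rot3 at col 1 lands with bottom-row=5; cleared 0 line(s) (total 1); column heights now [5 9 4 0], max=9

Answer: 1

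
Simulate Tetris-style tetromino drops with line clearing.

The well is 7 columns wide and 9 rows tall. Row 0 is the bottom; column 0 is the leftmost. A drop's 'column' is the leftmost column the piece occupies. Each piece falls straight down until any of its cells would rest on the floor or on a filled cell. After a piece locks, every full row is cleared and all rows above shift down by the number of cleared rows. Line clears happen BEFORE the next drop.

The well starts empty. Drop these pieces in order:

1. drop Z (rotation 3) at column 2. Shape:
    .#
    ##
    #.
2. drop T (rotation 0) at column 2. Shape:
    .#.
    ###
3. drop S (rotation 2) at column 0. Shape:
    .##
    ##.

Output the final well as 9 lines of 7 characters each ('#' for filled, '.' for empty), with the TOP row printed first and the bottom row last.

Answer: .......
.......
.......
.......
.###...
#####..
...#...
..##...
..#....

Derivation:
Drop 1: Z rot3 at col 2 lands with bottom-row=0; cleared 0 line(s) (total 0); column heights now [0 0 2 3 0 0 0], max=3
Drop 2: T rot0 at col 2 lands with bottom-row=3; cleared 0 line(s) (total 0); column heights now [0 0 4 5 4 0 0], max=5
Drop 3: S rot2 at col 0 lands with bottom-row=3; cleared 0 line(s) (total 0); column heights now [4 5 5 5 4 0 0], max=5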